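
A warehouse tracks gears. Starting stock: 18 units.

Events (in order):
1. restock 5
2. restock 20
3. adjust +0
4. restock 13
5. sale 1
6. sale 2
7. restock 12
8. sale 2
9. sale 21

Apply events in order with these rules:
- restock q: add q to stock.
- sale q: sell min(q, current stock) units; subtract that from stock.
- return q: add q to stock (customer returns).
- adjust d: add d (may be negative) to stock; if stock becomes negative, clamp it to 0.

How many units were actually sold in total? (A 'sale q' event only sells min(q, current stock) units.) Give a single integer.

Processing events:
Start: stock = 18
  Event 1 (restock 5): 18 + 5 = 23
  Event 2 (restock 20): 23 + 20 = 43
  Event 3 (adjust +0): 43 + 0 = 43
  Event 4 (restock 13): 43 + 13 = 56
  Event 5 (sale 1): sell min(1,56)=1. stock: 56 - 1 = 55. total_sold = 1
  Event 6 (sale 2): sell min(2,55)=2. stock: 55 - 2 = 53. total_sold = 3
  Event 7 (restock 12): 53 + 12 = 65
  Event 8 (sale 2): sell min(2,65)=2. stock: 65 - 2 = 63. total_sold = 5
  Event 9 (sale 21): sell min(21,63)=21. stock: 63 - 21 = 42. total_sold = 26
Final: stock = 42, total_sold = 26

Answer: 26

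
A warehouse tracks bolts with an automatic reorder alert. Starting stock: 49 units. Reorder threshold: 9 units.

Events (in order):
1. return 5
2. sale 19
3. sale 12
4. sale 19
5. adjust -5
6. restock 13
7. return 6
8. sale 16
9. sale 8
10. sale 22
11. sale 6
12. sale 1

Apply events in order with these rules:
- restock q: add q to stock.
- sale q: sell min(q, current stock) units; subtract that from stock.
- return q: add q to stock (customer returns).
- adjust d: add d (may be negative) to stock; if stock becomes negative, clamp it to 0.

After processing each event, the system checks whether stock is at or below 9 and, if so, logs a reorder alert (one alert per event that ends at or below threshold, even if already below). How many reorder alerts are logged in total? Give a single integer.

Processing events:
Start: stock = 49
  Event 1 (return 5): 49 + 5 = 54
  Event 2 (sale 19): sell min(19,54)=19. stock: 54 - 19 = 35. total_sold = 19
  Event 3 (sale 12): sell min(12,35)=12. stock: 35 - 12 = 23. total_sold = 31
  Event 4 (sale 19): sell min(19,23)=19. stock: 23 - 19 = 4. total_sold = 50
  Event 5 (adjust -5): 4 + -5 = 0 (clamped to 0)
  Event 6 (restock 13): 0 + 13 = 13
  Event 7 (return 6): 13 + 6 = 19
  Event 8 (sale 16): sell min(16,19)=16. stock: 19 - 16 = 3. total_sold = 66
  Event 9 (sale 8): sell min(8,3)=3. stock: 3 - 3 = 0. total_sold = 69
  Event 10 (sale 22): sell min(22,0)=0. stock: 0 - 0 = 0. total_sold = 69
  Event 11 (sale 6): sell min(6,0)=0. stock: 0 - 0 = 0. total_sold = 69
  Event 12 (sale 1): sell min(1,0)=0. stock: 0 - 0 = 0. total_sold = 69
Final: stock = 0, total_sold = 69

Checking against threshold 9:
  After event 1: stock=54 > 9
  After event 2: stock=35 > 9
  After event 3: stock=23 > 9
  After event 4: stock=4 <= 9 -> ALERT
  After event 5: stock=0 <= 9 -> ALERT
  After event 6: stock=13 > 9
  After event 7: stock=19 > 9
  After event 8: stock=3 <= 9 -> ALERT
  After event 9: stock=0 <= 9 -> ALERT
  After event 10: stock=0 <= 9 -> ALERT
  After event 11: stock=0 <= 9 -> ALERT
  After event 12: stock=0 <= 9 -> ALERT
Alert events: [4, 5, 8, 9, 10, 11, 12]. Count = 7

Answer: 7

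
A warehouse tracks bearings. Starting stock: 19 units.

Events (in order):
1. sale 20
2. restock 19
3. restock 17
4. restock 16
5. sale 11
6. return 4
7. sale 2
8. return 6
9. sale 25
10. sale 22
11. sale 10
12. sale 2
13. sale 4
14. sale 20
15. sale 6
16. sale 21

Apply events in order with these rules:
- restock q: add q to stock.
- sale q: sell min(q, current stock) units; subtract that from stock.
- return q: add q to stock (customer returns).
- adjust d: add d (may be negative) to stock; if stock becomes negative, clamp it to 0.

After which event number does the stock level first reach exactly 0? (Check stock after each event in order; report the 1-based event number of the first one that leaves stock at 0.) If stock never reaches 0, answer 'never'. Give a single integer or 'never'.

Processing events:
Start: stock = 19
  Event 1 (sale 20): sell min(20,19)=19. stock: 19 - 19 = 0. total_sold = 19
  Event 2 (restock 19): 0 + 19 = 19
  Event 3 (restock 17): 19 + 17 = 36
  Event 4 (restock 16): 36 + 16 = 52
  Event 5 (sale 11): sell min(11,52)=11. stock: 52 - 11 = 41. total_sold = 30
  Event 6 (return 4): 41 + 4 = 45
  Event 7 (sale 2): sell min(2,45)=2. stock: 45 - 2 = 43. total_sold = 32
  Event 8 (return 6): 43 + 6 = 49
  Event 9 (sale 25): sell min(25,49)=25. stock: 49 - 25 = 24. total_sold = 57
  Event 10 (sale 22): sell min(22,24)=22. stock: 24 - 22 = 2. total_sold = 79
  Event 11 (sale 10): sell min(10,2)=2. stock: 2 - 2 = 0. total_sold = 81
  Event 12 (sale 2): sell min(2,0)=0. stock: 0 - 0 = 0. total_sold = 81
  Event 13 (sale 4): sell min(4,0)=0. stock: 0 - 0 = 0. total_sold = 81
  Event 14 (sale 20): sell min(20,0)=0. stock: 0 - 0 = 0. total_sold = 81
  Event 15 (sale 6): sell min(6,0)=0. stock: 0 - 0 = 0. total_sold = 81
  Event 16 (sale 21): sell min(21,0)=0. stock: 0 - 0 = 0. total_sold = 81
Final: stock = 0, total_sold = 81

First zero at event 1.

Answer: 1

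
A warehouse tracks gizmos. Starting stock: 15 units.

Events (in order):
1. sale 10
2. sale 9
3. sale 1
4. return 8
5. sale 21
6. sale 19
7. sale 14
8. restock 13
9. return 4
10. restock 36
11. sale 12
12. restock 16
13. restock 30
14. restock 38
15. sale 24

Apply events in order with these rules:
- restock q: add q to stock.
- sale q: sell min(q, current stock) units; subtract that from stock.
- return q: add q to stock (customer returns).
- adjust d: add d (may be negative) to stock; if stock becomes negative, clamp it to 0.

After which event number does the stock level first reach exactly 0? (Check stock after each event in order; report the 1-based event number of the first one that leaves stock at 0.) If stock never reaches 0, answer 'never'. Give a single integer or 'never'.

Answer: 2

Derivation:
Processing events:
Start: stock = 15
  Event 1 (sale 10): sell min(10,15)=10. stock: 15 - 10 = 5. total_sold = 10
  Event 2 (sale 9): sell min(9,5)=5. stock: 5 - 5 = 0. total_sold = 15
  Event 3 (sale 1): sell min(1,0)=0. stock: 0 - 0 = 0. total_sold = 15
  Event 4 (return 8): 0 + 8 = 8
  Event 5 (sale 21): sell min(21,8)=8. stock: 8 - 8 = 0. total_sold = 23
  Event 6 (sale 19): sell min(19,0)=0. stock: 0 - 0 = 0. total_sold = 23
  Event 7 (sale 14): sell min(14,0)=0. stock: 0 - 0 = 0. total_sold = 23
  Event 8 (restock 13): 0 + 13 = 13
  Event 9 (return 4): 13 + 4 = 17
  Event 10 (restock 36): 17 + 36 = 53
  Event 11 (sale 12): sell min(12,53)=12. stock: 53 - 12 = 41. total_sold = 35
  Event 12 (restock 16): 41 + 16 = 57
  Event 13 (restock 30): 57 + 30 = 87
  Event 14 (restock 38): 87 + 38 = 125
  Event 15 (sale 24): sell min(24,125)=24. stock: 125 - 24 = 101. total_sold = 59
Final: stock = 101, total_sold = 59

First zero at event 2.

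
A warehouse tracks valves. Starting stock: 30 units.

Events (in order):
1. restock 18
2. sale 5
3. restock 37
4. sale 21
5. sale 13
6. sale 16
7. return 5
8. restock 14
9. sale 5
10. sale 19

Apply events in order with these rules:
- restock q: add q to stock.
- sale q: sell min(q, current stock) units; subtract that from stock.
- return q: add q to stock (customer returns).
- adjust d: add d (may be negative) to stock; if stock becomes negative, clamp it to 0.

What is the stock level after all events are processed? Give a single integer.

Answer: 25

Derivation:
Processing events:
Start: stock = 30
  Event 1 (restock 18): 30 + 18 = 48
  Event 2 (sale 5): sell min(5,48)=5. stock: 48 - 5 = 43. total_sold = 5
  Event 3 (restock 37): 43 + 37 = 80
  Event 4 (sale 21): sell min(21,80)=21. stock: 80 - 21 = 59. total_sold = 26
  Event 5 (sale 13): sell min(13,59)=13. stock: 59 - 13 = 46. total_sold = 39
  Event 6 (sale 16): sell min(16,46)=16. stock: 46 - 16 = 30. total_sold = 55
  Event 7 (return 5): 30 + 5 = 35
  Event 8 (restock 14): 35 + 14 = 49
  Event 9 (sale 5): sell min(5,49)=5. stock: 49 - 5 = 44. total_sold = 60
  Event 10 (sale 19): sell min(19,44)=19. stock: 44 - 19 = 25. total_sold = 79
Final: stock = 25, total_sold = 79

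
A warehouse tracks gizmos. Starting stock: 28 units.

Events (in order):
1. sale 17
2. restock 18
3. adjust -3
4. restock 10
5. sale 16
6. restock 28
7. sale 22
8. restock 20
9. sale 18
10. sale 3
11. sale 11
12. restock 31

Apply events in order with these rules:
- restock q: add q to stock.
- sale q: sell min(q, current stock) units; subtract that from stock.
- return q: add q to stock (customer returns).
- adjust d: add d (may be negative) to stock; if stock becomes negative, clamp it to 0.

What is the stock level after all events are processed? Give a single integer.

Processing events:
Start: stock = 28
  Event 1 (sale 17): sell min(17,28)=17. stock: 28 - 17 = 11. total_sold = 17
  Event 2 (restock 18): 11 + 18 = 29
  Event 3 (adjust -3): 29 + -3 = 26
  Event 4 (restock 10): 26 + 10 = 36
  Event 5 (sale 16): sell min(16,36)=16. stock: 36 - 16 = 20. total_sold = 33
  Event 6 (restock 28): 20 + 28 = 48
  Event 7 (sale 22): sell min(22,48)=22. stock: 48 - 22 = 26. total_sold = 55
  Event 8 (restock 20): 26 + 20 = 46
  Event 9 (sale 18): sell min(18,46)=18. stock: 46 - 18 = 28. total_sold = 73
  Event 10 (sale 3): sell min(3,28)=3. stock: 28 - 3 = 25. total_sold = 76
  Event 11 (sale 11): sell min(11,25)=11. stock: 25 - 11 = 14. total_sold = 87
  Event 12 (restock 31): 14 + 31 = 45
Final: stock = 45, total_sold = 87

Answer: 45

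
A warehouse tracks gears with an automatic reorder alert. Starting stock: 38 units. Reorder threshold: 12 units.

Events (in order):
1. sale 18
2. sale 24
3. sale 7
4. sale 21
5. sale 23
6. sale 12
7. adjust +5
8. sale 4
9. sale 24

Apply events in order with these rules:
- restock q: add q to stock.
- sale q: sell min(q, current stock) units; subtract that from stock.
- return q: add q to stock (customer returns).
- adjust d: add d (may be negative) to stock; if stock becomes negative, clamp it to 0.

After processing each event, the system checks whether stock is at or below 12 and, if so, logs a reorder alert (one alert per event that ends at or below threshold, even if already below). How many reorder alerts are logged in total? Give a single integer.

Processing events:
Start: stock = 38
  Event 1 (sale 18): sell min(18,38)=18. stock: 38 - 18 = 20. total_sold = 18
  Event 2 (sale 24): sell min(24,20)=20. stock: 20 - 20 = 0. total_sold = 38
  Event 3 (sale 7): sell min(7,0)=0. stock: 0 - 0 = 0. total_sold = 38
  Event 4 (sale 21): sell min(21,0)=0. stock: 0 - 0 = 0. total_sold = 38
  Event 5 (sale 23): sell min(23,0)=0. stock: 0 - 0 = 0. total_sold = 38
  Event 6 (sale 12): sell min(12,0)=0. stock: 0 - 0 = 0. total_sold = 38
  Event 7 (adjust +5): 0 + 5 = 5
  Event 8 (sale 4): sell min(4,5)=4. stock: 5 - 4 = 1. total_sold = 42
  Event 9 (sale 24): sell min(24,1)=1. stock: 1 - 1 = 0. total_sold = 43
Final: stock = 0, total_sold = 43

Checking against threshold 12:
  After event 1: stock=20 > 12
  After event 2: stock=0 <= 12 -> ALERT
  After event 3: stock=0 <= 12 -> ALERT
  After event 4: stock=0 <= 12 -> ALERT
  After event 5: stock=0 <= 12 -> ALERT
  After event 6: stock=0 <= 12 -> ALERT
  After event 7: stock=5 <= 12 -> ALERT
  After event 8: stock=1 <= 12 -> ALERT
  After event 9: stock=0 <= 12 -> ALERT
Alert events: [2, 3, 4, 5, 6, 7, 8, 9]. Count = 8

Answer: 8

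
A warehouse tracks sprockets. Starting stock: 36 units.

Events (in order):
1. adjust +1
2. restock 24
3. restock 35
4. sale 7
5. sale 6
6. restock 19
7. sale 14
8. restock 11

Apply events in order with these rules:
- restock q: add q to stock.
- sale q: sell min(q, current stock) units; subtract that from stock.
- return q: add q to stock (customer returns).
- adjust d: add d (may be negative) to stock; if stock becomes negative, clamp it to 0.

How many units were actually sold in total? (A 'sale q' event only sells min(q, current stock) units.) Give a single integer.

Processing events:
Start: stock = 36
  Event 1 (adjust +1): 36 + 1 = 37
  Event 2 (restock 24): 37 + 24 = 61
  Event 3 (restock 35): 61 + 35 = 96
  Event 4 (sale 7): sell min(7,96)=7. stock: 96 - 7 = 89. total_sold = 7
  Event 5 (sale 6): sell min(6,89)=6. stock: 89 - 6 = 83. total_sold = 13
  Event 6 (restock 19): 83 + 19 = 102
  Event 7 (sale 14): sell min(14,102)=14. stock: 102 - 14 = 88. total_sold = 27
  Event 8 (restock 11): 88 + 11 = 99
Final: stock = 99, total_sold = 27

Answer: 27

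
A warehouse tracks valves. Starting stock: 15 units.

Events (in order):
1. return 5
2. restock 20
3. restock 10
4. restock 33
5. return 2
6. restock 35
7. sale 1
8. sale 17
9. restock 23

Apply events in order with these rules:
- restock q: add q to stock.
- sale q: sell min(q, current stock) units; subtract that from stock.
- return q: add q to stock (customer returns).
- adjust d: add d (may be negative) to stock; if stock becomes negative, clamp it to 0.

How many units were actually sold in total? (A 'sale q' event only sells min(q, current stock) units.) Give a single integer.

Processing events:
Start: stock = 15
  Event 1 (return 5): 15 + 5 = 20
  Event 2 (restock 20): 20 + 20 = 40
  Event 3 (restock 10): 40 + 10 = 50
  Event 4 (restock 33): 50 + 33 = 83
  Event 5 (return 2): 83 + 2 = 85
  Event 6 (restock 35): 85 + 35 = 120
  Event 7 (sale 1): sell min(1,120)=1. stock: 120 - 1 = 119. total_sold = 1
  Event 8 (sale 17): sell min(17,119)=17. stock: 119 - 17 = 102. total_sold = 18
  Event 9 (restock 23): 102 + 23 = 125
Final: stock = 125, total_sold = 18

Answer: 18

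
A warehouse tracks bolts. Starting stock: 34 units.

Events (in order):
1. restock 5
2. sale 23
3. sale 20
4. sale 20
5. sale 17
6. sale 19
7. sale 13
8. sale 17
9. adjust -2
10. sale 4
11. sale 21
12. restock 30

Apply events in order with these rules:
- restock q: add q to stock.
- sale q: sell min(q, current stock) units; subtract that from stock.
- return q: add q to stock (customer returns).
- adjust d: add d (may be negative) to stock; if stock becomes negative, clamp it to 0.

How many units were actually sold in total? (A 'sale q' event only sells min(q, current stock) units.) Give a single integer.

Processing events:
Start: stock = 34
  Event 1 (restock 5): 34 + 5 = 39
  Event 2 (sale 23): sell min(23,39)=23. stock: 39 - 23 = 16. total_sold = 23
  Event 3 (sale 20): sell min(20,16)=16. stock: 16 - 16 = 0. total_sold = 39
  Event 4 (sale 20): sell min(20,0)=0. stock: 0 - 0 = 0. total_sold = 39
  Event 5 (sale 17): sell min(17,0)=0. stock: 0 - 0 = 0. total_sold = 39
  Event 6 (sale 19): sell min(19,0)=0. stock: 0 - 0 = 0. total_sold = 39
  Event 7 (sale 13): sell min(13,0)=0. stock: 0 - 0 = 0. total_sold = 39
  Event 8 (sale 17): sell min(17,0)=0. stock: 0 - 0 = 0. total_sold = 39
  Event 9 (adjust -2): 0 + -2 = 0 (clamped to 0)
  Event 10 (sale 4): sell min(4,0)=0. stock: 0 - 0 = 0. total_sold = 39
  Event 11 (sale 21): sell min(21,0)=0. stock: 0 - 0 = 0. total_sold = 39
  Event 12 (restock 30): 0 + 30 = 30
Final: stock = 30, total_sold = 39

Answer: 39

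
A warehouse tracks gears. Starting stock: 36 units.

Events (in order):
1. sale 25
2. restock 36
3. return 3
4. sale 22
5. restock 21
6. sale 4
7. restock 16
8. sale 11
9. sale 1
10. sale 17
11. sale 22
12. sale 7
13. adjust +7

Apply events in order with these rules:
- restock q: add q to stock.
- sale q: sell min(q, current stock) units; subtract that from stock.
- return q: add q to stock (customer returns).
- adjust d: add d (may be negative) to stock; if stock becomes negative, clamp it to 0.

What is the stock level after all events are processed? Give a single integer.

Processing events:
Start: stock = 36
  Event 1 (sale 25): sell min(25,36)=25. stock: 36 - 25 = 11. total_sold = 25
  Event 2 (restock 36): 11 + 36 = 47
  Event 3 (return 3): 47 + 3 = 50
  Event 4 (sale 22): sell min(22,50)=22. stock: 50 - 22 = 28. total_sold = 47
  Event 5 (restock 21): 28 + 21 = 49
  Event 6 (sale 4): sell min(4,49)=4. stock: 49 - 4 = 45. total_sold = 51
  Event 7 (restock 16): 45 + 16 = 61
  Event 8 (sale 11): sell min(11,61)=11. stock: 61 - 11 = 50. total_sold = 62
  Event 9 (sale 1): sell min(1,50)=1. stock: 50 - 1 = 49. total_sold = 63
  Event 10 (sale 17): sell min(17,49)=17. stock: 49 - 17 = 32. total_sold = 80
  Event 11 (sale 22): sell min(22,32)=22. stock: 32 - 22 = 10. total_sold = 102
  Event 12 (sale 7): sell min(7,10)=7. stock: 10 - 7 = 3. total_sold = 109
  Event 13 (adjust +7): 3 + 7 = 10
Final: stock = 10, total_sold = 109

Answer: 10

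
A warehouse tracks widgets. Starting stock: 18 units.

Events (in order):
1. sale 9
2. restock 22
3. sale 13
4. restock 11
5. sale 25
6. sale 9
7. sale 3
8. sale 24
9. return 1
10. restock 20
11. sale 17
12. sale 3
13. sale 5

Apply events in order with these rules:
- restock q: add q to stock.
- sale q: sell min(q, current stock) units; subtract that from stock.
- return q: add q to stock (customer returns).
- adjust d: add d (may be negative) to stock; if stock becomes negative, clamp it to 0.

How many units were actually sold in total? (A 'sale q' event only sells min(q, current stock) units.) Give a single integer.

Answer: 72

Derivation:
Processing events:
Start: stock = 18
  Event 1 (sale 9): sell min(9,18)=9. stock: 18 - 9 = 9. total_sold = 9
  Event 2 (restock 22): 9 + 22 = 31
  Event 3 (sale 13): sell min(13,31)=13. stock: 31 - 13 = 18. total_sold = 22
  Event 4 (restock 11): 18 + 11 = 29
  Event 5 (sale 25): sell min(25,29)=25. stock: 29 - 25 = 4. total_sold = 47
  Event 6 (sale 9): sell min(9,4)=4. stock: 4 - 4 = 0. total_sold = 51
  Event 7 (sale 3): sell min(3,0)=0. stock: 0 - 0 = 0. total_sold = 51
  Event 8 (sale 24): sell min(24,0)=0. stock: 0 - 0 = 0. total_sold = 51
  Event 9 (return 1): 0 + 1 = 1
  Event 10 (restock 20): 1 + 20 = 21
  Event 11 (sale 17): sell min(17,21)=17. stock: 21 - 17 = 4. total_sold = 68
  Event 12 (sale 3): sell min(3,4)=3. stock: 4 - 3 = 1. total_sold = 71
  Event 13 (sale 5): sell min(5,1)=1. stock: 1 - 1 = 0. total_sold = 72
Final: stock = 0, total_sold = 72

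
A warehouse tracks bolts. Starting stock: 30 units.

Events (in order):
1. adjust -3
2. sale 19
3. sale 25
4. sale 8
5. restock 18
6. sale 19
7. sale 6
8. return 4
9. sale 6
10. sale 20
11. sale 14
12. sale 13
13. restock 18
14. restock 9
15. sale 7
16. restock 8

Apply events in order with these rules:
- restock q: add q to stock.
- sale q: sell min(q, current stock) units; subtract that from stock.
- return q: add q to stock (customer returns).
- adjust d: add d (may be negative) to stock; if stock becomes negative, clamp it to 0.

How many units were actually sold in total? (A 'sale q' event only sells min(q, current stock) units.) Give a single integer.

Processing events:
Start: stock = 30
  Event 1 (adjust -3): 30 + -3 = 27
  Event 2 (sale 19): sell min(19,27)=19. stock: 27 - 19 = 8. total_sold = 19
  Event 3 (sale 25): sell min(25,8)=8. stock: 8 - 8 = 0. total_sold = 27
  Event 4 (sale 8): sell min(8,0)=0. stock: 0 - 0 = 0. total_sold = 27
  Event 5 (restock 18): 0 + 18 = 18
  Event 6 (sale 19): sell min(19,18)=18. stock: 18 - 18 = 0. total_sold = 45
  Event 7 (sale 6): sell min(6,0)=0. stock: 0 - 0 = 0. total_sold = 45
  Event 8 (return 4): 0 + 4 = 4
  Event 9 (sale 6): sell min(6,4)=4. stock: 4 - 4 = 0. total_sold = 49
  Event 10 (sale 20): sell min(20,0)=0. stock: 0 - 0 = 0. total_sold = 49
  Event 11 (sale 14): sell min(14,0)=0. stock: 0 - 0 = 0. total_sold = 49
  Event 12 (sale 13): sell min(13,0)=0. stock: 0 - 0 = 0. total_sold = 49
  Event 13 (restock 18): 0 + 18 = 18
  Event 14 (restock 9): 18 + 9 = 27
  Event 15 (sale 7): sell min(7,27)=7. stock: 27 - 7 = 20. total_sold = 56
  Event 16 (restock 8): 20 + 8 = 28
Final: stock = 28, total_sold = 56

Answer: 56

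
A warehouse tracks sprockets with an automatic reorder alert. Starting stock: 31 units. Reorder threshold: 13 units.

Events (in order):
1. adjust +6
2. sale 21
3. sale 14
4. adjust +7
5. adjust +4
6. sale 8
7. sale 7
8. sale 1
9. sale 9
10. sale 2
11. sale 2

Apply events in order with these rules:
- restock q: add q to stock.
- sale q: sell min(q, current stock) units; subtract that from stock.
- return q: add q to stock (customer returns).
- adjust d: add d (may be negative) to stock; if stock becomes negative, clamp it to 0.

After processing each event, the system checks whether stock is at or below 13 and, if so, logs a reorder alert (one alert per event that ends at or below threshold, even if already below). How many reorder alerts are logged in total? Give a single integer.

Answer: 9

Derivation:
Processing events:
Start: stock = 31
  Event 1 (adjust +6): 31 + 6 = 37
  Event 2 (sale 21): sell min(21,37)=21. stock: 37 - 21 = 16. total_sold = 21
  Event 3 (sale 14): sell min(14,16)=14. stock: 16 - 14 = 2. total_sold = 35
  Event 4 (adjust +7): 2 + 7 = 9
  Event 5 (adjust +4): 9 + 4 = 13
  Event 6 (sale 8): sell min(8,13)=8. stock: 13 - 8 = 5. total_sold = 43
  Event 7 (sale 7): sell min(7,5)=5. stock: 5 - 5 = 0. total_sold = 48
  Event 8 (sale 1): sell min(1,0)=0. stock: 0 - 0 = 0. total_sold = 48
  Event 9 (sale 9): sell min(9,0)=0. stock: 0 - 0 = 0. total_sold = 48
  Event 10 (sale 2): sell min(2,0)=0. stock: 0 - 0 = 0. total_sold = 48
  Event 11 (sale 2): sell min(2,0)=0. stock: 0 - 0 = 0. total_sold = 48
Final: stock = 0, total_sold = 48

Checking against threshold 13:
  After event 1: stock=37 > 13
  After event 2: stock=16 > 13
  After event 3: stock=2 <= 13 -> ALERT
  After event 4: stock=9 <= 13 -> ALERT
  After event 5: stock=13 <= 13 -> ALERT
  After event 6: stock=5 <= 13 -> ALERT
  After event 7: stock=0 <= 13 -> ALERT
  After event 8: stock=0 <= 13 -> ALERT
  After event 9: stock=0 <= 13 -> ALERT
  After event 10: stock=0 <= 13 -> ALERT
  After event 11: stock=0 <= 13 -> ALERT
Alert events: [3, 4, 5, 6, 7, 8, 9, 10, 11]. Count = 9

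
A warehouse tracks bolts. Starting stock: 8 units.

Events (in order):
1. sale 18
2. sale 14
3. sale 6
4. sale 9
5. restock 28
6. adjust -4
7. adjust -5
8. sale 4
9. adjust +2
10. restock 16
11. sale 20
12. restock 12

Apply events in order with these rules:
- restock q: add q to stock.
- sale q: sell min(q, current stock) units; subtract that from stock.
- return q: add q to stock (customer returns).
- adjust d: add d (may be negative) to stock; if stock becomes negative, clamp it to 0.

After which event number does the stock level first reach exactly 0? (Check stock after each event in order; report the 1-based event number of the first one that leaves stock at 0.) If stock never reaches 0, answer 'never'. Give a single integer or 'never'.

Processing events:
Start: stock = 8
  Event 1 (sale 18): sell min(18,8)=8. stock: 8 - 8 = 0. total_sold = 8
  Event 2 (sale 14): sell min(14,0)=0. stock: 0 - 0 = 0. total_sold = 8
  Event 3 (sale 6): sell min(6,0)=0. stock: 0 - 0 = 0. total_sold = 8
  Event 4 (sale 9): sell min(9,0)=0. stock: 0 - 0 = 0. total_sold = 8
  Event 5 (restock 28): 0 + 28 = 28
  Event 6 (adjust -4): 28 + -4 = 24
  Event 7 (adjust -5): 24 + -5 = 19
  Event 8 (sale 4): sell min(4,19)=4. stock: 19 - 4 = 15. total_sold = 12
  Event 9 (adjust +2): 15 + 2 = 17
  Event 10 (restock 16): 17 + 16 = 33
  Event 11 (sale 20): sell min(20,33)=20. stock: 33 - 20 = 13. total_sold = 32
  Event 12 (restock 12): 13 + 12 = 25
Final: stock = 25, total_sold = 32

First zero at event 1.

Answer: 1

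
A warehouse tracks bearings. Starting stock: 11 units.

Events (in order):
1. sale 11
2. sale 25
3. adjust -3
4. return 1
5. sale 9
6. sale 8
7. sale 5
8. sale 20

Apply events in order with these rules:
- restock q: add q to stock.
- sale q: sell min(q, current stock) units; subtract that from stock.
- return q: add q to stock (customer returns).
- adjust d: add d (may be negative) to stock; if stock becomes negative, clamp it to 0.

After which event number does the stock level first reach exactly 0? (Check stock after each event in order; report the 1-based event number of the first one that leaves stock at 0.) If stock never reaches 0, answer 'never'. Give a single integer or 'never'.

Answer: 1

Derivation:
Processing events:
Start: stock = 11
  Event 1 (sale 11): sell min(11,11)=11. stock: 11 - 11 = 0. total_sold = 11
  Event 2 (sale 25): sell min(25,0)=0. stock: 0 - 0 = 0. total_sold = 11
  Event 3 (adjust -3): 0 + -3 = 0 (clamped to 0)
  Event 4 (return 1): 0 + 1 = 1
  Event 5 (sale 9): sell min(9,1)=1. stock: 1 - 1 = 0. total_sold = 12
  Event 6 (sale 8): sell min(8,0)=0. stock: 0 - 0 = 0. total_sold = 12
  Event 7 (sale 5): sell min(5,0)=0. stock: 0 - 0 = 0. total_sold = 12
  Event 8 (sale 20): sell min(20,0)=0. stock: 0 - 0 = 0. total_sold = 12
Final: stock = 0, total_sold = 12

First zero at event 1.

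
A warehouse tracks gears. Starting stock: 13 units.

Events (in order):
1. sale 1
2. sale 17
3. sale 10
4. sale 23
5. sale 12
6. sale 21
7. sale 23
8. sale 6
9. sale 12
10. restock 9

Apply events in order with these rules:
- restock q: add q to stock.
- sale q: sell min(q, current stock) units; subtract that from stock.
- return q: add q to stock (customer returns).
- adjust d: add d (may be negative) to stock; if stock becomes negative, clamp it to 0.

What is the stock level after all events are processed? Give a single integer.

Processing events:
Start: stock = 13
  Event 1 (sale 1): sell min(1,13)=1. stock: 13 - 1 = 12. total_sold = 1
  Event 2 (sale 17): sell min(17,12)=12. stock: 12 - 12 = 0. total_sold = 13
  Event 3 (sale 10): sell min(10,0)=0. stock: 0 - 0 = 0. total_sold = 13
  Event 4 (sale 23): sell min(23,0)=0. stock: 0 - 0 = 0. total_sold = 13
  Event 5 (sale 12): sell min(12,0)=0. stock: 0 - 0 = 0. total_sold = 13
  Event 6 (sale 21): sell min(21,0)=0. stock: 0 - 0 = 0. total_sold = 13
  Event 7 (sale 23): sell min(23,0)=0. stock: 0 - 0 = 0. total_sold = 13
  Event 8 (sale 6): sell min(6,0)=0. stock: 0 - 0 = 0. total_sold = 13
  Event 9 (sale 12): sell min(12,0)=0. stock: 0 - 0 = 0. total_sold = 13
  Event 10 (restock 9): 0 + 9 = 9
Final: stock = 9, total_sold = 13

Answer: 9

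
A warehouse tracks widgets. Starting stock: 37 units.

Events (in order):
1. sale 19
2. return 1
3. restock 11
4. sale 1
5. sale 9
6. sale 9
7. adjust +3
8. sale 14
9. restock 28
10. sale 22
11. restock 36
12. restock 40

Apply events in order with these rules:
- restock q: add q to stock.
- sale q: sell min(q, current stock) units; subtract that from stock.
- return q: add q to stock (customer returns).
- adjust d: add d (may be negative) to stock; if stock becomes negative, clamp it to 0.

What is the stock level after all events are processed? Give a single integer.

Answer: 82

Derivation:
Processing events:
Start: stock = 37
  Event 1 (sale 19): sell min(19,37)=19. stock: 37 - 19 = 18. total_sold = 19
  Event 2 (return 1): 18 + 1 = 19
  Event 3 (restock 11): 19 + 11 = 30
  Event 4 (sale 1): sell min(1,30)=1. stock: 30 - 1 = 29. total_sold = 20
  Event 5 (sale 9): sell min(9,29)=9. stock: 29 - 9 = 20. total_sold = 29
  Event 6 (sale 9): sell min(9,20)=9. stock: 20 - 9 = 11. total_sold = 38
  Event 7 (adjust +3): 11 + 3 = 14
  Event 8 (sale 14): sell min(14,14)=14. stock: 14 - 14 = 0. total_sold = 52
  Event 9 (restock 28): 0 + 28 = 28
  Event 10 (sale 22): sell min(22,28)=22. stock: 28 - 22 = 6. total_sold = 74
  Event 11 (restock 36): 6 + 36 = 42
  Event 12 (restock 40): 42 + 40 = 82
Final: stock = 82, total_sold = 74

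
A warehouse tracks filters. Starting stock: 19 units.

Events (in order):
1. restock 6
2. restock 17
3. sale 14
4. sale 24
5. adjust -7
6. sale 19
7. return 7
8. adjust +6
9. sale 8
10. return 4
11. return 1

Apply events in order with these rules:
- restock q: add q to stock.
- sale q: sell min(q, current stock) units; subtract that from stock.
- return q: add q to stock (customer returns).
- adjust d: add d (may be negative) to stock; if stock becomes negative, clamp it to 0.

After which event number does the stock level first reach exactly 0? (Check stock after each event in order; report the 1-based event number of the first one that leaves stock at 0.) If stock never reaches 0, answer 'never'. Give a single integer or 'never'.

Answer: 5

Derivation:
Processing events:
Start: stock = 19
  Event 1 (restock 6): 19 + 6 = 25
  Event 2 (restock 17): 25 + 17 = 42
  Event 3 (sale 14): sell min(14,42)=14. stock: 42 - 14 = 28. total_sold = 14
  Event 4 (sale 24): sell min(24,28)=24. stock: 28 - 24 = 4. total_sold = 38
  Event 5 (adjust -7): 4 + -7 = 0 (clamped to 0)
  Event 6 (sale 19): sell min(19,0)=0. stock: 0 - 0 = 0. total_sold = 38
  Event 7 (return 7): 0 + 7 = 7
  Event 8 (adjust +6): 7 + 6 = 13
  Event 9 (sale 8): sell min(8,13)=8. stock: 13 - 8 = 5. total_sold = 46
  Event 10 (return 4): 5 + 4 = 9
  Event 11 (return 1): 9 + 1 = 10
Final: stock = 10, total_sold = 46

First zero at event 5.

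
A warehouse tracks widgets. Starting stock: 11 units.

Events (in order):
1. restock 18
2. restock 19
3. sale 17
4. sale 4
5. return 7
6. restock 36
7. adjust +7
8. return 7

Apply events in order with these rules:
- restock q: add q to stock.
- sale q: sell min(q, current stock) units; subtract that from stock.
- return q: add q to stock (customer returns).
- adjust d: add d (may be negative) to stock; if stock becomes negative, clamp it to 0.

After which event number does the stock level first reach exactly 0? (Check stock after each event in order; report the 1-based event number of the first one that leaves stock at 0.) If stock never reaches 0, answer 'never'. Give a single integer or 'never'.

Processing events:
Start: stock = 11
  Event 1 (restock 18): 11 + 18 = 29
  Event 2 (restock 19): 29 + 19 = 48
  Event 3 (sale 17): sell min(17,48)=17. stock: 48 - 17 = 31. total_sold = 17
  Event 4 (sale 4): sell min(4,31)=4. stock: 31 - 4 = 27. total_sold = 21
  Event 5 (return 7): 27 + 7 = 34
  Event 6 (restock 36): 34 + 36 = 70
  Event 7 (adjust +7): 70 + 7 = 77
  Event 8 (return 7): 77 + 7 = 84
Final: stock = 84, total_sold = 21

Stock never reaches 0.

Answer: never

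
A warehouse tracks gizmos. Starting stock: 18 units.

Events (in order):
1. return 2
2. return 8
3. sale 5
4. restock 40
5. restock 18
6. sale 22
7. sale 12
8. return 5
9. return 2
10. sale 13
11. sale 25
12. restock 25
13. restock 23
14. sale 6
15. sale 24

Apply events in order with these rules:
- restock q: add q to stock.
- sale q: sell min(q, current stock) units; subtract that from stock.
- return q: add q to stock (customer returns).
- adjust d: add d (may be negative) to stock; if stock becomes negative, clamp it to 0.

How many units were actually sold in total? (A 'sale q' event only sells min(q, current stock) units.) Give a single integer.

Answer: 107

Derivation:
Processing events:
Start: stock = 18
  Event 1 (return 2): 18 + 2 = 20
  Event 2 (return 8): 20 + 8 = 28
  Event 3 (sale 5): sell min(5,28)=5. stock: 28 - 5 = 23. total_sold = 5
  Event 4 (restock 40): 23 + 40 = 63
  Event 5 (restock 18): 63 + 18 = 81
  Event 6 (sale 22): sell min(22,81)=22. stock: 81 - 22 = 59. total_sold = 27
  Event 7 (sale 12): sell min(12,59)=12. stock: 59 - 12 = 47. total_sold = 39
  Event 8 (return 5): 47 + 5 = 52
  Event 9 (return 2): 52 + 2 = 54
  Event 10 (sale 13): sell min(13,54)=13. stock: 54 - 13 = 41. total_sold = 52
  Event 11 (sale 25): sell min(25,41)=25. stock: 41 - 25 = 16. total_sold = 77
  Event 12 (restock 25): 16 + 25 = 41
  Event 13 (restock 23): 41 + 23 = 64
  Event 14 (sale 6): sell min(6,64)=6. stock: 64 - 6 = 58. total_sold = 83
  Event 15 (sale 24): sell min(24,58)=24. stock: 58 - 24 = 34. total_sold = 107
Final: stock = 34, total_sold = 107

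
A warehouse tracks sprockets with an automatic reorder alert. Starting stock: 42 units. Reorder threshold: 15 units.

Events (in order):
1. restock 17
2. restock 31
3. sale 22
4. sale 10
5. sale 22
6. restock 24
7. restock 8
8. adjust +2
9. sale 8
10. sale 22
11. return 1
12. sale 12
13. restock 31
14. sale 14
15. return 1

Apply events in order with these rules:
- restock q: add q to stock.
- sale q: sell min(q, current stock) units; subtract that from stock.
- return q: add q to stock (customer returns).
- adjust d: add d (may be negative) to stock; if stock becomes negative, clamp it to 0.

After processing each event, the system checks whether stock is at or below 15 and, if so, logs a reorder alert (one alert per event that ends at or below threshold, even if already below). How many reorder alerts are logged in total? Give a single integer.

Processing events:
Start: stock = 42
  Event 1 (restock 17): 42 + 17 = 59
  Event 2 (restock 31): 59 + 31 = 90
  Event 3 (sale 22): sell min(22,90)=22. stock: 90 - 22 = 68. total_sold = 22
  Event 4 (sale 10): sell min(10,68)=10. stock: 68 - 10 = 58. total_sold = 32
  Event 5 (sale 22): sell min(22,58)=22. stock: 58 - 22 = 36. total_sold = 54
  Event 6 (restock 24): 36 + 24 = 60
  Event 7 (restock 8): 60 + 8 = 68
  Event 8 (adjust +2): 68 + 2 = 70
  Event 9 (sale 8): sell min(8,70)=8. stock: 70 - 8 = 62. total_sold = 62
  Event 10 (sale 22): sell min(22,62)=22. stock: 62 - 22 = 40. total_sold = 84
  Event 11 (return 1): 40 + 1 = 41
  Event 12 (sale 12): sell min(12,41)=12. stock: 41 - 12 = 29. total_sold = 96
  Event 13 (restock 31): 29 + 31 = 60
  Event 14 (sale 14): sell min(14,60)=14. stock: 60 - 14 = 46. total_sold = 110
  Event 15 (return 1): 46 + 1 = 47
Final: stock = 47, total_sold = 110

Checking against threshold 15:
  After event 1: stock=59 > 15
  After event 2: stock=90 > 15
  After event 3: stock=68 > 15
  After event 4: stock=58 > 15
  After event 5: stock=36 > 15
  After event 6: stock=60 > 15
  After event 7: stock=68 > 15
  After event 8: stock=70 > 15
  After event 9: stock=62 > 15
  After event 10: stock=40 > 15
  After event 11: stock=41 > 15
  After event 12: stock=29 > 15
  After event 13: stock=60 > 15
  After event 14: stock=46 > 15
  After event 15: stock=47 > 15
Alert events: []. Count = 0

Answer: 0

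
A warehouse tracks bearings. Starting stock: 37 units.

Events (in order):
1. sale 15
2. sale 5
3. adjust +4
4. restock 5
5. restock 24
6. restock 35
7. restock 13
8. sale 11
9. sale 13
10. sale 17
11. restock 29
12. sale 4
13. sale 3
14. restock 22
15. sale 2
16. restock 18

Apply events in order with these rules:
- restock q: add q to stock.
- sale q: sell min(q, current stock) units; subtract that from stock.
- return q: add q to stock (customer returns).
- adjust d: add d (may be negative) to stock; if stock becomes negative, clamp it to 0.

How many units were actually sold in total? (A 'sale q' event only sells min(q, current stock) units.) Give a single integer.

Processing events:
Start: stock = 37
  Event 1 (sale 15): sell min(15,37)=15. stock: 37 - 15 = 22. total_sold = 15
  Event 2 (sale 5): sell min(5,22)=5. stock: 22 - 5 = 17. total_sold = 20
  Event 3 (adjust +4): 17 + 4 = 21
  Event 4 (restock 5): 21 + 5 = 26
  Event 5 (restock 24): 26 + 24 = 50
  Event 6 (restock 35): 50 + 35 = 85
  Event 7 (restock 13): 85 + 13 = 98
  Event 8 (sale 11): sell min(11,98)=11. stock: 98 - 11 = 87. total_sold = 31
  Event 9 (sale 13): sell min(13,87)=13. stock: 87 - 13 = 74. total_sold = 44
  Event 10 (sale 17): sell min(17,74)=17. stock: 74 - 17 = 57. total_sold = 61
  Event 11 (restock 29): 57 + 29 = 86
  Event 12 (sale 4): sell min(4,86)=4. stock: 86 - 4 = 82. total_sold = 65
  Event 13 (sale 3): sell min(3,82)=3. stock: 82 - 3 = 79. total_sold = 68
  Event 14 (restock 22): 79 + 22 = 101
  Event 15 (sale 2): sell min(2,101)=2. stock: 101 - 2 = 99. total_sold = 70
  Event 16 (restock 18): 99 + 18 = 117
Final: stock = 117, total_sold = 70

Answer: 70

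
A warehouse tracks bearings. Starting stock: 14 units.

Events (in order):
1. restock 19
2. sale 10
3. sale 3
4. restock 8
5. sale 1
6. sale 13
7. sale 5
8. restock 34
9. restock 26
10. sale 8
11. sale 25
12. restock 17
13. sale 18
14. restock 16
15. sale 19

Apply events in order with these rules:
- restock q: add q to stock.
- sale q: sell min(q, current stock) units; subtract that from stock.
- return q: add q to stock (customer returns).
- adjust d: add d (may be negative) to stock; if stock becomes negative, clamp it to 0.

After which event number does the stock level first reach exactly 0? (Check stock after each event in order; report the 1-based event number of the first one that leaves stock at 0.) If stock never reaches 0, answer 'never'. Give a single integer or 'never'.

Processing events:
Start: stock = 14
  Event 1 (restock 19): 14 + 19 = 33
  Event 2 (sale 10): sell min(10,33)=10. stock: 33 - 10 = 23. total_sold = 10
  Event 3 (sale 3): sell min(3,23)=3. stock: 23 - 3 = 20. total_sold = 13
  Event 4 (restock 8): 20 + 8 = 28
  Event 5 (sale 1): sell min(1,28)=1. stock: 28 - 1 = 27. total_sold = 14
  Event 6 (sale 13): sell min(13,27)=13. stock: 27 - 13 = 14. total_sold = 27
  Event 7 (sale 5): sell min(5,14)=5. stock: 14 - 5 = 9. total_sold = 32
  Event 8 (restock 34): 9 + 34 = 43
  Event 9 (restock 26): 43 + 26 = 69
  Event 10 (sale 8): sell min(8,69)=8. stock: 69 - 8 = 61. total_sold = 40
  Event 11 (sale 25): sell min(25,61)=25. stock: 61 - 25 = 36. total_sold = 65
  Event 12 (restock 17): 36 + 17 = 53
  Event 13 (sale 18): sell min(18,53)=18. stock: 53 - 18 = 35. total_sold = 83
  Event 14 (restock 16): 35 + 16 = 51
  Event 15 (sale 19): sell min(19,51)=19. stock: 51 - 19 = 32. total_sold = 102
Final: stock = 32, total_sold = 102

Stock never reaches 0.

Answer: never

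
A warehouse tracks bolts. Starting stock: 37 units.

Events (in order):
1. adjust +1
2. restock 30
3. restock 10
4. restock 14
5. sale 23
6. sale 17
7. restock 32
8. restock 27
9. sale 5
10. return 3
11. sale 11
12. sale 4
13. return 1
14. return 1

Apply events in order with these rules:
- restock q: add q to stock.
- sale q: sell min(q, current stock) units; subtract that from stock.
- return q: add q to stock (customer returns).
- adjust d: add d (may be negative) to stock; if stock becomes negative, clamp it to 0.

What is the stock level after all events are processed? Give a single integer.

Answer: 96

Derivation:
Processing events:
Start: stock = 37
  Event 1 (adjust +1): 37 + 1 = 38
  Event 2 (restock 30): 38 + 30 = 68
  Event 3 (restock 10): 68 + 10 = 78
  Event 4 (restock 14): 78 + 14 = 92
  Event 5 (sale 23): sell min(23,92)=23. stock: 92 - 23 = 69. total_sold = 23
  Event 6 (sale 17): sell min(17,69)=17. stock: 69 - 17 = 52. total_sold = 40
  Event 7 (restock 32): 52 + 32 = 84
  Event 8 (restock 27): 84 + 27 = 111
  Event 9 (sale 5): sell min(5,111)=5. stock: 111 - 5 = 106. total_sold = 45
  Event 10 (return 3): 106 + 3 = 109
  Event 11 (sale 11): sell min(11,109)=11. stock: 109 - 11 = 98. total_sold = 56
  Event 12 (sale 4): sell min(4,98)=4. stock: 98 - 4 = 94. total_sold = 60
  Event 13 (return 1): 94 + 1 = 95
  Event 14 (return 1): 95 + 1 = 96
Final: stock = 96, total_sold = 60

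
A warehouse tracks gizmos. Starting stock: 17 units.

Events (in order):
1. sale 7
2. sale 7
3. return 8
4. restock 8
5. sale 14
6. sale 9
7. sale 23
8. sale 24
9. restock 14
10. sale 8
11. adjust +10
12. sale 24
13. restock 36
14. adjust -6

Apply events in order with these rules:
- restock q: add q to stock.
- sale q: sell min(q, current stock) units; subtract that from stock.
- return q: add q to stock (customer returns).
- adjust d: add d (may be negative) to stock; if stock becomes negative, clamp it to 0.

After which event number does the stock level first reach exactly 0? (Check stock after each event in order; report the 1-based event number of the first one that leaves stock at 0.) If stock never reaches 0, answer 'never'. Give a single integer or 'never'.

Answer: 6

Derivation:
Processing events:
Start: stock = 17
  Event 1 (sale 7): sell min(7,17)=7. stock: 17 - 7 = 10. total_sold = 7
  Event 2 (sale 7): sell min(7,10)=7. stock: 10 - 7 = 3. total_sold = 14
  Event 3 (return 8): 3 + 8 = 11
  Event 4 (restock 8): 11 + 8 = 19
  Event 5 (sale 14): sell min(14,19)=14. stock: 19 - 14 = 5. total_sold = 28
  Event 6 (sale 9): sell min(9,5)=5. stock: 5 - 5 = 0. total_sold = 33
  Event 7 (sale 23): sell min(23,0)=0. stock: 0 - 0 = 0. total_sold = 33
  Event 8 (sale 24): sell min(24,0)=0. stock: 0 - 0 = 0. total_sold = 33
  Event 9 (restock 14): 0 + 14 = 14
  Event 10 (sale 8): sell min(8,14)=8. stock: 14 - 8 = 6. total_sold = 41
  Event 11 (adjust +10): 6 + 10 = 16
  Event 12 (sale 24): sell min(24,16)=16. stock: 16 - 16 = 0. total_sold = 57
  Event 13 (restock 36): 0 + 36 = 36
  Event 14 (adjust -6): 36 + -6 = 30
Final: stock = 30, total_sold = 57

First zero at event 6.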